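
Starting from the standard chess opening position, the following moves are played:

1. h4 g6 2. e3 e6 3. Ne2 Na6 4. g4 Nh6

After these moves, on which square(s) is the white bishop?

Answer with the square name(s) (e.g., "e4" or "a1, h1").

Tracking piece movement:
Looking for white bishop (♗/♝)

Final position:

  a b c d e f g h
  ─────────────────
8│♜ · ♝ ♛ ♚ ♝ · ♜│8
7│♟ ♟ ♟ ♟ · ♟ · ♟│7
6│♞ · · · ♟ · ♟ ♞│6
5│· · · · · · · ·│5
4│· · · · · · ♙ ♙│4
3│· · · · ♙ · · ·│3
2│♙ ♙ ♙ ♙ ♘ ♙ · ·│2
1│♖ ♘ ♗ ♕ ♔ ♗ · ♖│1
  ─────────────────
  a b c d e f g h


c1, f1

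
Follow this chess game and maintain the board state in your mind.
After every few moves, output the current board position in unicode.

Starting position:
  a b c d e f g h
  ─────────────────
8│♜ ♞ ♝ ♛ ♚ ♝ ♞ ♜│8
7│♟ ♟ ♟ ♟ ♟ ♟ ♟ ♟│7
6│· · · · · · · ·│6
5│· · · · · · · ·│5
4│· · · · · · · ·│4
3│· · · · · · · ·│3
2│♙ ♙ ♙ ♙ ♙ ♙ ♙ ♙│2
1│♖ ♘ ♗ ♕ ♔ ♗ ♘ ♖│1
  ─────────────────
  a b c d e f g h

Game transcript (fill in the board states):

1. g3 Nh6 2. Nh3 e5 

  a b c d e f g h
  ─────────────────
8│♜ ♞ ♝ ♛ ♚ ♝ · ♜│8
7│♟ ♟ ♟ ♟ · ♟ ♟ ♟│7
6│· · · · · · · ♞│6
5│· · · · ♟ · · ·│5
4│· · · · · · · ·│4
3│· · · · · · ♙ ♘│3
2│♙ ♙ ♙ ♙ ♙ ♙ · ♙│2
1│♖ ♘ ♗ ♕ ♔ ♗ · ♖│1
  ─────────────────
  a b c d e f g h

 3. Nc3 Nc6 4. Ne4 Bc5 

  a b c d e f g h
  ─────────────────
8│♜ · ♝ ♛ ♚ · · ♜│8
7│♟ ♟ ♟ ♟ · ♟ ♟ ♟│7
6│· · ♞ · · · · ♞│6
5│· · ♝ · ♟ · · ·│5
4│· · · · ♘ · · ·│4
3│· · · · · · ♙ ♘│3
2│♙ ♙ ♙ ♙ ♙ ♙ · ♙│2
1│♖ · ♗ ♕ ♔ ♗ · ♖│1
  ─────────────────
  a b c d e f g h

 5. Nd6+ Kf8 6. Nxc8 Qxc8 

  a b c d e f g h
  ─────────────────
8│♜ · ♛ · · ♚ · ♜│8
7│♟ ♟ ♟ ♟ · ♟ ♟ ♟│7
6│· · ♞ · · · · ♞│6
5│· · ♝ · ♟ · · ·│5
4│· · · · · · · ·│4
3│· · · · · · ♙ ♘│3
2│♙ ♙ ♙ ♙ ♙ ♙ · ♙│2
1│♖ · ♗ ♕ ♔ ♗ · ♖│1
  ─────────────────
  a b c d e f g h



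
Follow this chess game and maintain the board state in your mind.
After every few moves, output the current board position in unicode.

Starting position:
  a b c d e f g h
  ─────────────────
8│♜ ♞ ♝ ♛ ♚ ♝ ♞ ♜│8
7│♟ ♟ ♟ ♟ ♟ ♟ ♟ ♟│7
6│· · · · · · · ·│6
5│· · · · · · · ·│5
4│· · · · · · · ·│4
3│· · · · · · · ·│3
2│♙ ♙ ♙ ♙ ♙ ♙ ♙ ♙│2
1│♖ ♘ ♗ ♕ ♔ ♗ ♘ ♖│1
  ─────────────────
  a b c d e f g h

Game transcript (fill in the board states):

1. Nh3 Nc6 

  a b c d e f g h
  ─────────────────
8│♜ · ♝ ♛ ♚ ♝ ♞ ♜│8
7│♟ ♟ ♟ ♟ ♟ ♟ ♟ ♟│7
6│· · ♞ · · · · ·│6
5│· · · · · · · ·│5
4│· · · · · · · ·│4
3│· · · · · · · ♘│3
2│♙ ♙ ♙ ♙ ♙ ♙ ♙ ♙│2
1│♖ ♘ ♗ ♕ ♔ ♗ · ♖│1
  ─────────────────
  a b c d e f g h

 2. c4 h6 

  a b c d e f g h
  ─────────────────
8│♜ · ♝ ♛ ♚ ♝ ♞ ♜│8
7│♟ ♟ ♟ ♟ ♟ ♟ ♟ ·│7
6│· · ♞ · · · · ♟│6
5│· · · · · · · ·│5
4│· · ♙ · · · · ·│4
3│· · · · · · · ♘│3
2│♙ ♙ · ♙ ♙ ♙ ♙ ♙│2
1│♖ ♘ ♗ ♕ ♔ ♗ · ♖│1
  ─────────────────
  a b c d e f g h

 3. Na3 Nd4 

  a b c d e f g h
  ─────────────────
8│♜ · ♝ ♛ ♚ ♝ ♞ ♜│8
7│♟ ♟ ♟ ♟ ♟ ♟ ♟ ·│7
6│· · · · · · · ♟│6
5│· · · · · · · ·│5
4│· · ♙ ♞ · · · ·│4
3│♘ · · · · · · ♘│3
2│♙ ♙ · ♙ ♙ ♙ ♙ ♙│2
1│♖ · ♗ ♕ ♔ ♗ · ♖│1
  ─────────────────
  a b c d e f g h

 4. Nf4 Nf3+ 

  a b c d e f g h
  ─────────────────
8│♜ · ♝ ♛ ♚ ♝ ♞ ♜│8
7│♟ ♟ ♟ ♟ ♟ ♟ ♟ ·│7
6│· · · · · · · ♟│6
5│· · · · · · · ·│5
4│· · ♙ · · ♘ · ·│4
3│♘ · · · · ♞ · ·│3
2│♙ ♙ · ♙ ♙ ♙ ♙ ♙│2
1│♖ · ♗ ♕ ♔ ♗ · ♖│1
  ─────────────────
  a b c d e f g h



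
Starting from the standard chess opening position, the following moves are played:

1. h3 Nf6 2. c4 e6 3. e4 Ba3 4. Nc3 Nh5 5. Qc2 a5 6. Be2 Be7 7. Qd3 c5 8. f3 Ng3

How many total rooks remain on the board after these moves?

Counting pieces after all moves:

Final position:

  a b c d e f g h
  ─────────────────
8│♜ ♞ ♝ ♛ ♚ · · ♜│8
7│· ♟ · ♟ ♝ ♟ ♟ ♟│7
6│· · · · ♟ · · ·│6
5│♟ · ♟ · · · · ·│5
4│· · ♙ · ♙ · · ·│4
3│· · ♘ ♕ · ♙ ♞ ♙│3
2│♙ ♙ · ♙ ♗ · ♙ ·│2
1│♖ · ♗ · ♔ · ♘ ♖│1
  ─────────────────
  a b c d e f g h


4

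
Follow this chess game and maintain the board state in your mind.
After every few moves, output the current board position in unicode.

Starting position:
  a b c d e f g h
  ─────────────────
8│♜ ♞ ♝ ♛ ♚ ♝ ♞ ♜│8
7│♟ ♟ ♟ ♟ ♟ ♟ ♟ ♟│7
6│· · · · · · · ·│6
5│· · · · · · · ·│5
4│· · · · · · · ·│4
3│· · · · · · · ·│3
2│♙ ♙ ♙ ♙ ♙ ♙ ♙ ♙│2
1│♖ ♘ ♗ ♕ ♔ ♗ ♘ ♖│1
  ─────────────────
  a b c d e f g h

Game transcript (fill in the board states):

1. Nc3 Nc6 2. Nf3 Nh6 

  a b c d e f g h
  ─────────────────
8│♜ · ♝ ♛ ♚ ♝ · ♜│8
7│♟ ♟ ♟ ♟ ♟ ♟ ♟ ♟│7
6│· · ♞ · · · · ♞│6
5│· · · · · · · ·│5
4│· · · · · · · ·│4
3│· · ♘ · · ♘ · ·│3
2│♙ ♙ ♙ ♙ ♙ ♙ ♙ ♙│2
1│♖ · ♗ ♕ ♔ ♗ · ♖│1
  ─────────────────
  a b c d e f g h

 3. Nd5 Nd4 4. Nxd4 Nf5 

  a b c d e f g h
  ─────────────────
8│♜ · ♝ ♛ ♚ ♝ · ♜│8
7│♟ ♟ ♟ ♟ ♟ ♟ ♟ ♟│7
6│· · · · · · · ·│6
5│· · · ♘ · ♞ · ·│5
4│· · · ♘ · · · ·│4
3│· · · · · · · ·│3
2│♙ ♙ ♙ ♙ ♙ ♙ ♙ ♙│2
1│♖ · ♗ ♕ ♔ ♗ · ♖│1
  ─────────────────
  a b c d e f g h

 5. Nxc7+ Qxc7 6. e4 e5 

  a b c d e f g h
  ─────────────────
8│♜ · ♝ · ♚ ♝ · ♜│8
7│♟ ♟ ♛ ♟ · ♟ ♟ ♟│7
6│· · · · · · · ·│6
5│· · · · ♟ ♞ · ·│5
4│· · · ♘ ♙ · · ·│4
3│· · · · · · · ·│3
2│♙ ♙ ♙ ♙ · ♙ ♙ ♙│2
1│♖ · ♗ ♕ ♔ ♗ · ♖│1
  ─────────────────
  a b c d e f g h

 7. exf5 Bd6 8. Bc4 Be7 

  a b c d e f g h
  ─────────────────
8│♜ · ♝ · ♚ · · ♜│8
7│♟ ♟ ♛ ♟ ♝ ♟ ♟ ♟│7
6│· · · · · · · ·│6
5│· · · · ♟ ♙ · ·│5
4│· · ♗ ♘ · · · ·│4
3│· · · · · · · ·│3
2│♙ ♙ ♙ ♙ · ♙ ♙ ♙│2
1│♖ · ♗ ♕ ♔ · · ♖│1
  ─────────────────
  a b c d e f g h



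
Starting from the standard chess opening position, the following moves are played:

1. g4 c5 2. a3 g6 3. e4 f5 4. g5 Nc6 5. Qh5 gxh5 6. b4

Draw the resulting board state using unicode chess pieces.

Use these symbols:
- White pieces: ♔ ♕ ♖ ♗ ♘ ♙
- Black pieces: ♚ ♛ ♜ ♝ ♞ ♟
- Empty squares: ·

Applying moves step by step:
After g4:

♜ ♞ ♝ ♛ ♚ ♝ ♞ ♜
♟ ♟ ♟ ♟ ♟ ♟ ♟ ♟
· · · · · · · ·
· · · · · · · ·
· · · · · · ♙ ·
· · · · · · · ·
♙ ♙ ♙ ♙ ♙ ♙ · ♙
♖ ♘ ♗ ♕ ♔ ♗ ♘ ♖


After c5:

♜ ♞ ♝ ♛ ♚ ♝ ♞ ♜
♟ ♟ · ♟ ♟ ♟ ♟ ♟
· · · · · · · ·
· · ♟ · · · · ·
· · · · · · ♙ ·
· · · · · · · ·
♙ ♙ ♙ ♙ ♙ ♙ · ♙
♖ ♘ ♗ ♕ ♔ ♗ ♘ ♖


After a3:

♜ ♞ ♝ ♛ ♚ ♝ ♞ ♜
♟ ♟ · ♟ ♟ ♟ ♟ ♟
· · · · · · · ·
· · ♟ · · · · ·
· · · · · · ♙ ·
♙ · · · · · · ·
· ♙ ♙ ♙ ♙ ♙ · ♙
♖ ♘ ♗ ♕ ♔ ♗ ♘ ♖


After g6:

♜ ♞ ♝ ♛ ♚ ♝ ♞ ♜
♟ ♟ · ♟ ♟ ♟ · ♟
· · · · · · ♟ ·
· · ♟ · · · · ·
· · · · · · ♙ ·
♙ · · · · · · ·
· ♙ ♙ ♙ ♙ ♙ · ♙
♖ ♘ ♗ ♕ ♔ ♗ ♘ ♖


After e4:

♜ ♞ ♝ ♛ ♚ ♝ ♞ ♜
♟ ♟ · ♟ ♟ ♟ · ♟
· · · · · · ♟ ·
· · ♟ · · · · ·
· · · · ♙ · ♙ ·
♙ · · · · · · ·
· ♙ ♙ ♙ · ♙ · ♙
♖ ♘ ♗ ♕ ♔ ♗ ♘ ♖


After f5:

♜ ♞ ♝ ♛ ♚ ♝ ♞ ♜
♟ ♟ · ♟ ♟ · · ♟
· · · · · · ♟ ·
· · ♟ · · ♟ · ·
· · · · ♙ · ♙ ·
♙ · · · · · · ·
· ♙ ♙ ♙ · ♙ · ♙
♖ ♘ ♗ ♕ ♔ ♗ ♘ ♖


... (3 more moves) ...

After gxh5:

♜ · ♝ ♛ ♚ ♝ ♞ ♜
♟ ♟ · ♟ ♟ · · ♟
· · ♞ · · · · ·
· · ♟ · · ♟ ♙ ♟
· · · · ♙ · · ·
♙ · · · · · · ·
· ♙ ♙ ♙ · ♙ · ♙
♖ ♘ ♗ · ♔ ♗ ♘ ♖


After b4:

♜ · ♝ ♛ ♚ ♝ ♞ ♜
♟ ♟ · ♟ ♟ · · ♟
· · ♞ · · · · ·
· · ♟ · · ♟ ♙ ♟
· ♙ · · ♙ · · ·
♙ · · · · · · ·
· · ♙ ♙ · ♙ · ♙
♖ ♘ ♗ · ♔ ♗ ♘ ♖



  a b c d e f g h
  ─────────────────
8│♜ · ♝ ♛ ♚ ♝ ♞ ♜│8
7│♟ ♟ · ♟ ♟ · · ♟│7
6│· · ♞ · · · · ·│6
5│· · ♟ · · ♟ ♙ ♟│5
4│· ♙ · · ♙ · · ·│4
3│♙ · · · · · · ·│3
2│· · ♙ ♙ · ♙ · ♙│2
1│♖ ♘ ♗ · ♔ ♗ ♘ ♖│1
  ─────────────────
  a b c d e f g h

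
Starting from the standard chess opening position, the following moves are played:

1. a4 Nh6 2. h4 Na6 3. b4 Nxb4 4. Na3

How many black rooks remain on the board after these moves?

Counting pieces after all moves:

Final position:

  a b c d e f g h
  ─────────────────
8│♜ · ♝ ♛ ♚ ♝ · ♜│8
7│♟ ♟ ♟ ♟ ♟ ♟ ♟ ♟│7
6│· · · · · · · ♞│6
5│· · · · · · · ·│5
4│♙ ♞ · · · · · ♙│4
3│♘ · · · · · · ·│3
2│· · ♙ ♙ ♙ ♙ ♙ ·│2
1│♖ · ♗ ♕ ♔ ♗ ♘ ♖│1
  ─────────────────
  a b c d e f g h


2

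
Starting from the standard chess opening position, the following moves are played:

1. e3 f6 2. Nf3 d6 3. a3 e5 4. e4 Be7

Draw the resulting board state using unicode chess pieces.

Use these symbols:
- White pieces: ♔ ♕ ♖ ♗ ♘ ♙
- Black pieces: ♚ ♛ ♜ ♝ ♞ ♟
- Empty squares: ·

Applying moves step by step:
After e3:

♜ ♞ ♝ ♛ ♚ ♝ ♞ ♜
♟ ♟ ♟ ♟ ♟ ♟ ♟ ♟
· · · · · · · ·
· · · · · · · ·
· · · · · · · ·
· · · · ♙ · · ·
♙ ♙ ♙ ♙ · ♙ ♙ ♙
♖ ♘ ♗ ♕ ♔ ♗ ♘ ♖


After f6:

♜ ♞ ♝ ♛ ♚ ♝ ♞ ♜
♟ ♟ ♟ ♟ ♟ · ♟ ♟
· · · · · ♟ · ·
· · · · · · · ·
· · · · · · · ·
· · · · ♙ · · ·
♙ ♙ ♙ ♙ · ♙ ♙ ♙
♖ ♘ ♗ ♕ ♔ ♗ ♘ ♖


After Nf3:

♜ ♞ ♝ ♛ ♚ ♝ ♞ ♜
♟ ♟ ♟ ♟ ♟ · ♟ ♟
· · · · · ♟ · ·
· · · · · · · ·
· · · · · · · ·
· · · · ♙ ♘ · ·
♙ ♙ ♙ ♙ · ♙ ♙ ♙
♖ ♘ ♗ ♕ ♔ ♗ · ♖


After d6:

♜ ♞ ♝ ♛ ♚ ♝ ♞ ♜
♟ ♟ ♟ · ♟ · ♟ ♟
· · · ♟ · ♟ · ·
· · · · · · · ·
· · · · · · · ·
· · · · ♙ ♘ · ·
♙ ♙ ♙ ♙ · ♙ ♙ ♙
♖ ♘ ♗ ♕ ♔ ♗ · ♖


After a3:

♜ ♞ ♝ ♛ ♚ ♝ ♞ ♜
♟ ♟ ♟ · ♟ · ♟ ♟
· · · ♟ · ♟ · ·
· · · · · · · ·
· · · · · · · ·
♙ · · · ♙ ♘ · ·
· ♙ ♙ ♙ · ♙ ♙ ♙
♖ ♘ ♗ ♕ ♔ ♗ · ♖


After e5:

♜ ♞ ♝ ♛ ♚ ♝ ♞ ♜
♟ ♟ ♟ · · · ♟ ♟
· · · ♟ · ♟ · ·
· · · · ♟ · · ·
· · · · · · · ·
♙ · · · ♙ ♘ · ·
· ♙ ♙ ♙ · ♙ ♙ ♙
♖ ♘ ♗ ♕ ♔ ♗ · ♖


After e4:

♜ ♞ ♝ ♛ ♚ ♝ ♞ ♜
♟ ♟ ♟ · · · ♟ ♟
· · · ♟ · ♟ · ·
· · · · ♟ · · ·
· · · · ♙ · · ·
♙ · · · · ♘ · ·
· ♙ ♙ ♙ · ♙ ♙ ♙
♖ ♘ ♗ ♕ ♔ ♗ · ♖


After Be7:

♜ ♞ ♝ ♛ ♚ · ♞ ♜
♟ ♟ ♟ · ♝ · ♟ ♟
· · · ♟ · ♟ · ·
· · · · ♟ · · ·
· · · · ♙ · · ·
♙ · · · · ♘ · ·
· ♙ ♙ ♙ · ♙ ♙ ♙
♖ ♘ ♗ ♕ ♔ ♗ · ♖



  a b c d e f g h
  ─────────────────
8│♜ ♞ ♝ ♛ ♚ · ♞ ♜│8
7│♟ ♟ ♟ · ♝ · ♟ ♟│7
6│· · · ♟ · ♟ · ·│6
5│· · · · ♟ · · ·│5
4│· · · · ♙ · · ·│4
3│♙ · · · · ♘ · ·│3
2│· ♙ ♙ ♙ · ♙ ♙ ♙│2
1│♖ ♘ ♗ ♕ ♔ ♗ · ♖│1
  ─────────────────
  a b c d e f g h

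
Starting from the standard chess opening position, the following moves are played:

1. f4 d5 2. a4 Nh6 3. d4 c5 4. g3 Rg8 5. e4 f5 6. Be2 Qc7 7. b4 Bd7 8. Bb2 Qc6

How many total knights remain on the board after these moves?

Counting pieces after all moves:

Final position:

  a b c d e f g h
  ─────────────────
8│♜ ♞ · · ♚ ♝ ♜ ·│8
7│♟ ♟ · ♝ ♟ · ♟ ♟│7
6│· · ♛ · · · · ♞│6
5│· · ♟ ♟ · ♟ · ·│5
4│♙ ♙ · ♙ ♙ ♙ · ·│4
3│· · · · · · ♙ ·│3
2│· ♗ ♙ · ♗ · · ♙│2
1│♖ ♘ · ♕ ♔ · ♘ ♖│1
  ─────────────────
  a b c d e f g h


4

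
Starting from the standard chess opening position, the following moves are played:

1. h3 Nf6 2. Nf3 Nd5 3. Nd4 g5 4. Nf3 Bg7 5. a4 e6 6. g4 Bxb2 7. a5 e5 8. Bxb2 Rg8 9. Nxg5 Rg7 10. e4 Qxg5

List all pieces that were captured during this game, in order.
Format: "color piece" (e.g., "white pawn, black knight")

Tracking captures:
  Bxb2: captured white pawn
  Bxb2: captured black bishop
  Nxg5: captured black pawn
  Qxg5: captured white knight

white pawn, black bishop, black pawn, white knight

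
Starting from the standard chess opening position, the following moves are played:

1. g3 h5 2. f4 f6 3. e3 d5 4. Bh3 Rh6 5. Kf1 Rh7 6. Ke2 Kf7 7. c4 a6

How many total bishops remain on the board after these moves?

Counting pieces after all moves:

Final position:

  a b c d e f g h
  ─────────────────
8│♜ ♞ ♝ ♛ · ♝ ♞ ·│8
7│· ♟ ♟ · ♟ ♚ ♟ ♜│7
6│♟ · · · · ♟ · ·│6
5│· · · ♟ · · · ♟│5
4│· · ♙ · · ♙ · ·│4
3│· · · · ♙ · ♙ ♗│3
2│♙ ♙ · ♙ ♔ · · ♙│2
1│♖ ♘ ♗ ♕ · · ♘ ♖│1
  ─────────────────
  a b c d e f g h


4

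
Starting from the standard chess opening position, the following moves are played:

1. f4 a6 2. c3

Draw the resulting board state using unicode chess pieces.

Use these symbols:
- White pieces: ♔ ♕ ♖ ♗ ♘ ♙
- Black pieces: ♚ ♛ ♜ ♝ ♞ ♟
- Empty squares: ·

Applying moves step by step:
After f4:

♜ ♞ ♝ ♛ ♚ ♝ ♞ ♜
♟ ♟ ♟ ♟ ♟ ♟ ♟ ♟
· · · · · · · ·
· · · · · · · ·
· · · · · ♙ · ·
· · · · · · · ·
♙ ♙ ♙ ♙ ♙ · ♙ ♙
♖ ♘ ♗ ♕ ♔ ♗ ♘ ♖


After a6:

♜ ♞ ♝ ♛ ♚ ♝ ♞ ♜
· ♟ ♟ ♟ ♟ ♟ ♟ ♟
♟ · · · · · · ·
· · · · · · · ·
· · · · · ♙ · ·
· · · · · · · ·
♙ ♙ ♙ ♙ ♙ · ♙ ♙
♖ ♘ ♗ ♕ ♔ ♗ ♘ ♖


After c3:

♜ ♞ ♝ ♛ ♚ ♝ ♞ ♜
· ♟ ♟ ♟ ♟ ♟ ♟ ♟
♟ · · · · · · ·
· · · · · · · ·
· · · · · ♙ · ·
· · ♙ · · · · ·
♙ ♙ · ♙ ♙ · ♙ ♙
♖ ♘ ♗ ♕ ♔ ♗ ♘ ♖



  a b c d e f g h
  ─────────────────
8│♜ ♞ ♝ ♛ ♚ ♝ ♞ ♜│8
7│· ♟ ♟ ♟ ♟ ♟ ♟ ♟│7
6│♟ · · · · · · ·│6
5│· · · · · · · ·│5
4│· · · · · ♙ · ·│4
3│· · ♙ · · · · ·│3
2│♙ ♙ · ♙ ♙ · ♙ ♙│2
1│♖ ♘ ♗ ♕ ♔ ♗ ♘ ♖│1
  ─────────────────
  a b c d e f g h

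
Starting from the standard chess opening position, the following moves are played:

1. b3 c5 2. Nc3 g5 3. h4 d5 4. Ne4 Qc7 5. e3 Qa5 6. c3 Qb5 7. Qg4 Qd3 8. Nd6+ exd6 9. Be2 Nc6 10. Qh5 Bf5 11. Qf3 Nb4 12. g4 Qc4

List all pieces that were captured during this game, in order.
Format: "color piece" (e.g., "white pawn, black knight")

Tracking captures:
  exd6: captured white knight

white knight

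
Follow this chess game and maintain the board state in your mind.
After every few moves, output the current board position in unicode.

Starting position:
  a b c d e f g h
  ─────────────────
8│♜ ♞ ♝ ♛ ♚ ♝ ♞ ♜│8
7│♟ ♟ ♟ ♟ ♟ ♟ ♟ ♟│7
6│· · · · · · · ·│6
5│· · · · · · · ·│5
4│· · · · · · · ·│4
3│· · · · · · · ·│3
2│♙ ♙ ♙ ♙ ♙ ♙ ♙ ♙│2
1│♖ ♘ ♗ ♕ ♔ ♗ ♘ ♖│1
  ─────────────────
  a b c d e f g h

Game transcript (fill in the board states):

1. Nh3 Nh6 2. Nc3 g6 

  a b c d e f g h
  ─────────────────
8│♜ ♞ ♝ ♛ ♚ ♝ · ♜│8
7│♟ ♟ ♟ ♟ ♟ ♟ · ♟│7
6│· · · · · · ♟ ♞│6
5│· · · · · · · ·│5
4│· · · · · · · ·│4
3│· · ♘ · · · · ♘│3
2│♙ ♙ ♙ ♙ ♙ ♙ ♙ ♙│2
1│♖ · ♗ ♕ ♔ ♗ · ♖│1
  ─────────────────
  a b c d e f g h

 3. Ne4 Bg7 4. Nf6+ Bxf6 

  a b c d e f g h
  ─────────────────
8│♜ ♞ ♝ ♛ ♚ · · ♜│8
7│♟ ♟ ♟ ♟ ♟ ♟ · ♟│7
6│· · · · · ♝ ♟ ♞│6
5│· · · · · · · ·│5
4│· · · · · · · ·│4
3│· · · · · · · ♘│3
2│♙ ♙ ♙ ♙ ♙ ♙ ♙ ♙│2
1│♖ · ♗ ♕ ♔ ♗ · ♖│1
  ─────────────────
  a b c d e f g h

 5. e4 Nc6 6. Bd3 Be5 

  a b c d e f g h
  ─────────────────
8│♜ · ♝ ♛ ♚ · · ♜│8
7│♟ ♟ ♟ ♟ ♟ ♟ · ♟│7
6│· · ♞ · · · ♟ ♞│6
5│· · · · ♝ · · ·│5
4│· · · · ♙ · · ·│4
3│· · · ♗ · · · ♘│3
2│♙ ♙ ♙ ♙ · ♙ ♙ ♙│2
1│♖ · ♗ ♕ ♔ · · ♖│1
  ─────────────────
  a b c d e f g h

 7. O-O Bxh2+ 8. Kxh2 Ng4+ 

  a b c d e f g h
  ─────────────────
8│♜ · ♝ ♛ ♚ · · ♜│8
7│♟ ♟ ♟ ♟ ♟ ♟ · ♟│7
6│· · ♞ · · · ♟ ·│6
5│· · · · · · · ·│5
4│· · · · ♙ · ♞ ·│4
3│· · · ♗ · · · ♘│3
2│♙ ♙ ♙ ♙ · ♙ ♙ ♔│2
1│♖ · ♗ ♕ · ♖ · ·│1
  ─────────────────
  a b c d e f g h

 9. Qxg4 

  a b c d e f g h
  ─────────────────
8│♜ · ♝ ♛ ♚ · · ♜│8
7│♟ ♟ ♟ ♟ ♟ ♟ · ♟│7
6│· · ♞ · · · ♟ ·│6
5│· · · · · · · ·│5
4│· · · · ♙ · ♕ ·│4
3│· · · ♗ · · · ♘│3
2│♙ ♙ ♙ ♙ · ♙ ♙ ♔│2
1│♖ · ♗ · · ♖ · ·│1
  ─────────────────
  a b c d e f g h


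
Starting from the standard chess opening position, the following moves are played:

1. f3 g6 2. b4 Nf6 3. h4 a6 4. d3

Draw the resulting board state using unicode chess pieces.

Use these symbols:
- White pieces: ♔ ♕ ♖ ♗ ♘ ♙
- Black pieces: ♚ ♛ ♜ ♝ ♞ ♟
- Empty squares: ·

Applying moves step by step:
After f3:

♜ ♞ ♝ ♛ ♚ ♝ ♞ ♜
♟ ♟ ♟ ♟ ♟ ♟ ♟ ♟
· · · · · · · ·
· · · · · · · ·
· · · · · · · ·
· · · · · ♙ · ·
♙ ♙ ♙ ♙ ♙ · ♙ ♙
♖ ♘ ♗ ♕ ♔ ♗ ♘ ♖


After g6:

♜ ♞ ♝ ♛ ♚ ♝ ♞ ♜
♟ ♟ ♟ ♟ ♟ ♟ · ♟
· · · · · · ♟ ·
· · · · · · · ·
· · · · · · · ·
· · · · · ♙ · ·
♙ ♙ ♙ ♙ ♙ · ♙ ♙
♖ ♘ ♗ ♕ ♔ ♗ ♘ ♖


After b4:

♜ ♞ ♝ ♛ ♚ ♝ ♞ ♜
♟ ♟ ♟ ♟ ♟ ♟ · ♟
· · · · · · ♟ ·
· · · · · · · ·
· ♙ · · · · · ·
· · · · · ♙ · ·
♙ · ♙ ♙ ♙ · ♙ ♙
♖ ♘ ♗ ♕ ♔ ♗ ♘ ♖


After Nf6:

♜ ♞ ♝ ♛ ♚ ♝ · ♜
♟ ♟ ♟ ♟ ♟ ♟ · ♟
· · · · · ♞ ♟ ·
· · · · · · · ·
· ♙ · · · · · ·
· · · · · ♙ · ·
♙ · ♙ ♙ ♙ · ♙ ♙
♖ ♘ ♗ ♕ ♔ ♗ ♘ ♖


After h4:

♜ ♞ ♝ ♛ ♚ ♝ · ♜
♟ ♟ ♟ ♟ ♟ ♟ · ♟
· · · · · ♞ ♟ ·
· · · · · · · ·
· ♙ · · · · · ♙
· · · · · ♙ · ·
♙ · ♙ ♙ ♙ · ♙ ·
♖ ♘ ♗ ♕ ♔ ♗ ♘ ♖


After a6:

♜ ♞ ♝ ♛ ♚ ♝ · ♜
· ♟ ♟ ♟ ♟ ♟ · ♟
♟ · · · · ♞ ♟ ·
· · · · · · · ·
· ♙ · · · · · ♙
· · · · · ♙ · ·
♙ · ♙ ♙ ♙ · ♙ ·
♖ ♘ ♗ ♕ ♔ ♗ ♘ ♖


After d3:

♜ ♞ ♝ ♛ ♚ ♝ · ♜
· ♟ ♟ ♟ ♟ ♟ · ♟
♟ · · · · ♞ ♟ ·
· · · · · · · ·
· ♙ · · · · · ♙
· · · ♙ · ♙ · ·
♙ · ♙ · ♙ · ♙ ·
♖ ♘ ♗ ♕ ♔ ♗ ♘ ♖



  a b c d e f g h
  ─────────────────
8│♜ ♞ ♝ ♛ ♚ ♝ · ♜│8
7│· ♟ ♟ ♟ ♟ ♟ · ♟│7
6│♟ · · · · ♞ ♟ ·│6
5│· · · · · · · ·│5
4│· ♙ · · · · · ♙│4
3│· · · ♙ · ♙ · ·│3
2│♙ · ♙ · ♙ · ♙ ·│2
1│♖ ♘ ♗ ♕ ♔ ♗ ♘ ♖│1
  ─────────────────
  a b c d e f g h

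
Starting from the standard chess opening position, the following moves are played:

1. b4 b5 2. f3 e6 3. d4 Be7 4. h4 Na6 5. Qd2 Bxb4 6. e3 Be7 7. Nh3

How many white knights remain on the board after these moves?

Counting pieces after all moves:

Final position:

  a b c d e f g h
  ─────────────────
8│♜ · ♝ ♛ ♚ · ♞ ♜│8
7│♟ · ♟ ♟ ♝ ♟ ♟ ♟│7
6│♞ · · · ♟ · · ·│6
5│· ♟ · · · · · ·│5
4│· · · ♙ · · · ♙│4
3│· · · · ♙ ♙ · ♘│3
2│♙ · ♙ ♕ · · ♙ ·│2
1│♖ ♘ ♗ · ♔ ♗ · ♖│1
  ─────────────────
  a b c d e f g h


2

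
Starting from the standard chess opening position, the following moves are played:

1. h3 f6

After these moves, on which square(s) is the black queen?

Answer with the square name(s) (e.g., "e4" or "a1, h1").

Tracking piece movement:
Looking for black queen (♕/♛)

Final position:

  a b c d e f g h
  ─────────────────
8│♜ ♞ ♝ ♛ ♚ ♝ ♞ ♜│8
7│♟ ♟ ♟ ♟ ♟ · ♟ ♟│7
6│· · · · · ♟ · ·│6
5│· · · · · · · ·│5
4│· · · · · · · ·│4
3│· · · · · · · ♙│3
2│♙ ♙ ♙ ♙ ♙ ♙ ♙ ·│2
1│♖ ♘ ♗ ♕ ♔ ♗ ♘ ♖│1
  ─────────────────
  a b c d e f g h


d8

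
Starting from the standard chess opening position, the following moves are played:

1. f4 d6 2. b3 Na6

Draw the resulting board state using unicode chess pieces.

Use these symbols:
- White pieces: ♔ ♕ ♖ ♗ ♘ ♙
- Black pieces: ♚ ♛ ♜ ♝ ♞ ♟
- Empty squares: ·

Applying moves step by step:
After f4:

♜ ♞ ♝ ♛ ♚ ♝ ♞ ♜
♟ ♟ ♟ ♟ ♟ ♟ ♟ ♟
· · · · · · · ·
· · · · · · · ·
· · · · · ♙ · ·
· · · · · · · ·
♙ ♙ ♙ ♙ ♙ · ♙ ♙
♖ ♘ ♗ ♕ ♔ ♗ ♘ ♖


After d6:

♜ ♞ ♝ ♛ ♚ ♝ ♞ ♜
♟ ♟ ♟ · ♟ ♟ ♟ ♟
· · · ♟ · · · ·
· · · · · · · ·
· · · · · ♙ · ·
· · · · · · · ·
♙ ♙ ♙ ♙ ♙ · ♙ ♙
♖ ♘ ♗ ♕ ♔ ♗ ♘ ♖


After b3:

♜ ♞ ♝ ♛ ♚ ♝ ♞ ♜
♟ ♟ ♟ · ♟ ♟ ♟ ♟
· · · ♟ · · · ·
· · · · · · · ·
· · · · · ♙ · ·
· ♙ · · · · · ·
♙ · ♙ ♙ ♙ · ♙ ♙
♖ ♘ ♗ ♕ ♔ ♗ ♘ ♖


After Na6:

♜ · ♝ ♛ ♚ ♝ ♞ ♜
♟ ♟ ♟ · ♟ ♟ ♟ ♟
♞ · · ♟ · · · ·
· · · · · · · ·
· · · · · ♙ · ·
· ♙ · · · · · ·
♙ · ♙ ♙ ♙ · ♙ ♙
♖ ♘ ♗ ♕ ♔ ♗ ♘ ♖



  a b c d e f g h
  ─────────────────
8│♜ · ♝ ♛ ♚ ♝ ♞ ♜│8
7│♟ ♟ ♟ · ♟ ♟ ♟ ♟│7
6│♞ · · ♟ · · · ·│6
5│· · · · · · · ·│5
4│· · · · · ♙ · ·│4
3│· ♙ · · · · · ·│3
2│♙ · ♙ ♙ ♙ · ♙ ♙│2
1│♖ ♘ ♗ ♕ ♔ ♗ ♘ ♖│1
  ─────────────────
  a b c d e f g h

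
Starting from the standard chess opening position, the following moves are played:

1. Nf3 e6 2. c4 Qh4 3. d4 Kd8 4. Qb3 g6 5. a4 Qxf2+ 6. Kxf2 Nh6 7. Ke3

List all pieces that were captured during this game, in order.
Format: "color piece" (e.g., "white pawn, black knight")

Tracking captures:
  Qxf2+: captured white pawn
  Kxf2: captured black queen

white pawn, black queen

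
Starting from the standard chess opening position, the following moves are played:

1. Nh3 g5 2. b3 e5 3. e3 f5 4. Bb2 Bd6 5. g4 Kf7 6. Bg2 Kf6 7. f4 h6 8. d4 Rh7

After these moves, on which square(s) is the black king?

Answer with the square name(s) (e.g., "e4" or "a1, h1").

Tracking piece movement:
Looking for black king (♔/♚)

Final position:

  a b c d e f g h
  ─────────────────
8│♜ ♞ ♝ ♛ · · ♞ ·│8
7│♟ ♟ ♟ ♟ · · · ♜│7
6│· · · ♝ · ♚ · ♟│6
5│· · · · ♟ ♟ ♟ ·│5
4│· · · ♙ · ♙ ♙ ·│4
3│· ♙ · · ♙ · · ♘│3
2│♙ ♗ ♙ · · · ♗ ♙│2
1│♖ ♘ · ♕ ♔ · · ♖│1
  ─────────────────
  a b c d e f g h


f6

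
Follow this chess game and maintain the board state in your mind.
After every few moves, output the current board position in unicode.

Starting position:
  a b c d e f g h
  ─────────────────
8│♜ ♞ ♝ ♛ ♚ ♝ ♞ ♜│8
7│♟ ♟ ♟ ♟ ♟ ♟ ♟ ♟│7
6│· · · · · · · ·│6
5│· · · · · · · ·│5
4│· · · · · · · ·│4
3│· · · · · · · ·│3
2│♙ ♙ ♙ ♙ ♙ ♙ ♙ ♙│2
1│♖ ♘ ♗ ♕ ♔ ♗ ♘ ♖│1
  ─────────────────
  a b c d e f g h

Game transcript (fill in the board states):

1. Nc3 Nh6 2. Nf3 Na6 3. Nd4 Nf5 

  a b c d e f g h
  ─────────────────
8│♜ · ♝ ♛ ♚ ♝ · ♜│8
7│♟ ♟ ♟ ♟ ♟ ♟ ♟ ♟│7
6│♞ · · · · · · ·│6
5│· · · · · ♞ · ·│5
4│· · · ♘ · · · ·│4
3│· · ♘ · · · · ·│3
2│♙ ♙ ♙ ♙ ♙ ♙ ♙ ♙│2
1│♖ · ♗ ♕ ♔ ♗ · ♖│1
  ─────────────────
  a b c d e f g h

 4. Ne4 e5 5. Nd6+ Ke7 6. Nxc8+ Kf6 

  a b c d e f g h
  ─────────────────
8│♜ · ♘ ♛ · ♝ · ♜│8
7│♟ ♟ ♟ ♟ · ♟ ♟ ♟│7
6│♞ · · · · ♚ · ·│6
5│· · · · ♟ ♞ · ·│5
4│· · · ♘ · · · ·│4
3│· · · · · · · ·│3
2│♙ ♙ ♙ ♙ ♙ ♙ ♙ ♙│2
1│♖ · ♗ ♕ ♔ ♗ · ♖│1
  ─────────────────
  a b c d e f g h

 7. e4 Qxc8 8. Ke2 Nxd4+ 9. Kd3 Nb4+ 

  a b c d e f g h
  ─────────────────
8│♜ · ♛ · · ♝ · ♜│8
7│♟ ♟ ♟ ♟ · ♟ ♟ ♟│7
6│· · · · · ♚ · ·│6
5│· · · · ♟ · · ·│5
4│· ♞ · ♞ ♙ · · ·│4
3│· · · ♔ · · · ·│3
2│♙ ♙ ♙ ♙ · ♙ ♙ ♙│2
1│♖ · ♗ ♕ · ♗ · ♖│1
  ─────────────────
  a b c d e f g h

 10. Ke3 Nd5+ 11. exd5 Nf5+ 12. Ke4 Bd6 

  a b c d e f g h
  ─────────────────
8│♜ · ♛ · · · · ♜│8
7│♟ ♟ ♟ ♟ · ♟ ♟ ♟│7
6│· · · ♝ · ♚ · ·│6
5│· · · ♙ ♟ ♞ · ·│5
4│· · · · ♔ · · ·│4
3│· · · · · · · ·│3
2│♙ ♙ ♙ ♙ · ♙ ♙ ♙│2
1│♖ · ♗ ♕ · ♗ · ♖│1
  ─────────────────
  a b c d e f g h



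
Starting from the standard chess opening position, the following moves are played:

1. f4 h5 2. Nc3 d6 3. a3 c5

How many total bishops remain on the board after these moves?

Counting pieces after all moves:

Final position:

  a b c d e f g h
  ─────────────────
8│♜ ♞ ♝ ♛ ♚ ♝ ♞ ♜│8
7│♟ ♟ · · ♟ ♟ ♟ ·│7
6│· · · ♟ · · · ·│6
5│· · ♟ · · · · ♟│5
4│· · · · · ♙ · ·│4
3│♙ · ♘ · · · · ·│3
2│· ♙ ♙ ♙ ♙ · ♙ ♙│2
1│♖ · ♗ ♕ ♔ ♗ ♘ ♖│1
  ─────────────────
  a b c d e f g h


4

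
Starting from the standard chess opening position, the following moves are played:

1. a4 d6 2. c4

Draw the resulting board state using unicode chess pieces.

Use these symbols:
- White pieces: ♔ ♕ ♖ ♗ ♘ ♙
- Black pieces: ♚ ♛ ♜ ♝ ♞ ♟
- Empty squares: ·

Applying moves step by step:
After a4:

♜ ♞ ♝ ♛ ♚ ♝ ♞ ♜
♟ ♟ ♟ ♟ ♟ ♟ ♟ ♟
· · · · · · · ·
· · · · · · · ·
♙ · · · · · · ·
· · · · · · · ·
· ♙ ♙ ♙ ♙ ♙ ♙ ♙
♖ ♘ ♗ ♕ ♔ ♗ ♘ ♖


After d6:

♜ ♞ ♝ ♛ ♚ ♝ ♞ ♜
♟ ♟ ♟ · ♟ ♟ ♟ ♟
· · · ♟ · · · ·
· · · · · · · ·
♙ · · · · · · ·
· · · · · · · ·
· ♙ ♙ ♙ ♙ ♙ ♙ ♙
♖ ♘ ♗ ♕ ♔ ♗ ♘ ♖


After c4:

♜ ♞ ♝ ♛ ♚ ♝ ♞ ♜
♟ ♟ ♟ · ♟ ♟ ♟ ♟
· · · ♟ · · · ·
· · · · · · · ·
♙ · ♙ · · · · ·
· · · · · · · ·
· ♙ · ♙ ♙ ♙ ♙ ♙
♖ ♘ ♗ ♕ ♔ ♗ ♘ ♖



  a b c d e f g h
  ─────────────────
8│♜ ♞ ♝ ♛ ♚ ♝ ♞ ♜│8
7│♟ ♟ ♟ · ♟ ♟ ♟ ♟│7
6│· · · ♟ · · · ·│6
5│· · · · · · · ·│5
4│♙ · ♙ · · · · ·│4
3│· · · · · · · ·│3
2│· ♙ · ♙ ♙ ♙ ♙ ♙│2
1│♖ ♘ ♗ ♕ ♔ ♗ ♘ ♖│1
  ─────────────────
  a b c d e f g h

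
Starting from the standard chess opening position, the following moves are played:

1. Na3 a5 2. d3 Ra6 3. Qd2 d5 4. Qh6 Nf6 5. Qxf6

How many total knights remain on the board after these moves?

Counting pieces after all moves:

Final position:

  a b c d e f g h
  ─────────────────
8│· ♞ ♝ ♛ ♚ ♝ · ♜│8
7│· ♟ ♟ · ♟ ♟ ♟ ♟│7
6│♜ · · · · ♕ · ·│6
5│♟ · · ♟ · · · ·│5
4│· · · · · · · ·│4
3│♘ · · ♙ · · · ·│3
2│♙ ♙ ♙ · ♙ ♙ ♙ ♙│2
1│♖ · ♗ · ♔ ♗ ♘ ♖│1
  ─────────────────
  a b c d e f g h


3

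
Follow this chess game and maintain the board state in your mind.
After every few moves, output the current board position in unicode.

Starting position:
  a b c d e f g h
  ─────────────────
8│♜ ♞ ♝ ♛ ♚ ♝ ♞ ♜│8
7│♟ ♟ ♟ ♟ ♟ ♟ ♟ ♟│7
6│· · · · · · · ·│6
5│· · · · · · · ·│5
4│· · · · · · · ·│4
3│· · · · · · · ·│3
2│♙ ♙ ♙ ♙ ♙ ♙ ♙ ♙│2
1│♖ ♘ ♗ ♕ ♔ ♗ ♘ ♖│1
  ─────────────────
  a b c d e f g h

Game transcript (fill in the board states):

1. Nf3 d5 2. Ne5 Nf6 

  a b c d e f g h
  ─────────────────
8│♜ ♞ ♝ ♛ ♚ ♝ · ♜│8
7│♟ ♟ ♟ · ♟ ♟ ♟ ♟│7
6│· · · · · ♞ · ·│6
5│· · · ♟ ♘ · · ·│5
4│· · · · · · · ·│4
3│· · · · · · · ·│3
2│♙ ♙ ♙ ♙ ♙ ♙ ♙ ♙│2
1│♖ ♘ ♗ ♕ ♔ ♗ · ♖│1
  ─────────────────
  a b c d e f g h

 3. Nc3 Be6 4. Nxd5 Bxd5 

  a b c d e f g h
  ─────────────────
8│♜ ♞ · ♛ ♚ ♝ · ♜│8
7│♟ ♟ ♟ · ♟ ♟ ♟ ♟│7
6│· · · · · ♞ · ·│6
5│· · · ♝ ♘ · · ·│5
4│· · · · · · · ·│4
3│· · · · · · · ·│3
2│♙ ♙ ♙ ♙ ♙ ♙ ♙ ♙│2
1│♖ · ♗ ♕ ♔ ♗ · ♖│1
  ─────────────────
  a b c d e f g h

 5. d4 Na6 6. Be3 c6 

  a b c d e f g h
  ─────────────────
8│♜ · · ♛ ♚ ♝ · ♜│8
7│♟ ♟ · · ♟ ♟ ♟ ♟│7
6│♞ · ♟ · · ♞ · ·│6
5│· · · ♝ ♘ · · ·│5
4│· · · ♙ · · · ·│4
3│· · · · ♗ · · ·│3
2│♙ ♙ ♙ · ♙ ♙ ♙ ♙│2
1│♖ · · ♕ ♔ ♗ · ♖│1
  ─────────────────
  a b c d e f g h

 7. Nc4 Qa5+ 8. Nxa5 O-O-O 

  a b c d e f g h
  ─────────────────
8│· · ♚ ♜ · ♝ · ♜│8
7│♟ ♟ · · ♟ ♟ ♟ ♟│7
6│♞ · ♟ · · ♞ · ·│6
5│♘ · · ♝ · · · ·│5
4│· · · ♙ · · · ·│4
3│· · · · ♗ · · ·│3
2│♙ ♙ ♙ · ♙ ♙ ♙ ♙│2
1│♖ · · ♕ ♔ ♗ · ♖│1
  ─────────────────
  a b c d e f g h



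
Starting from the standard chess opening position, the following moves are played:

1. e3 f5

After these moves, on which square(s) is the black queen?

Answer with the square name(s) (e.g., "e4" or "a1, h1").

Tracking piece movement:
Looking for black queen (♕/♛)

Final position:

  a b c d e f g h
  ─────────────────
8│♜ ♞ ♝ ♛ ♚ ♝ ♞ ♜│8
7│♟ ♟ ♟ ♟ ♟ · ♟ ♟│7
6│· · · · · · · ·│6
5│· · · · · ♟ · ·│5
4│· · · · · · · ·│4
3│· · · · ♙ · · ·│3
2│♙ ♙ ♙ ♙ · ♙ ♙ ♙│2
1│♖ ♘ ♗ ♕ ♔ ♗ ♘ ♖│1
  ─────────────────
  a b c d e f g h


d8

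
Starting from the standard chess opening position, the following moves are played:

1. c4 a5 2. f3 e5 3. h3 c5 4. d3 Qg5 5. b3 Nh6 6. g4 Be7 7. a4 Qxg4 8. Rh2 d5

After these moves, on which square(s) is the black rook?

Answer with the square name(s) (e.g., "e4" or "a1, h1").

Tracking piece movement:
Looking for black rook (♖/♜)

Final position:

  a b c d e f g h
  ─────────────────
8│♜ ♞ ♝ · ♚ · · ♜│8
7│· ♟ · · ♝ ♟ ♟ ♟│7
6│· · · · · · · ♞│6
5│♟ · ♟ ♟ ♟ · · ·│5
4│♙ · ♙ · · · ♛ ·│4
3│· ♙ · ♙ · ♙ · ♙│3
2│· · · · ♙ · · ♖│2
1│♖ ♘ ♗ ♕ ♔ ♗ ♘ ·│1
  ─────────────────
  a b c d e f g h


a8, h8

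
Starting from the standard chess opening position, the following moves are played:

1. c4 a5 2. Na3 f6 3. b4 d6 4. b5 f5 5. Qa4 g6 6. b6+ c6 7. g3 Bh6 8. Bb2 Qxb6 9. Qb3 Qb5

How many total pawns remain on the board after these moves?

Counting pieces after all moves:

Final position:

  a b c d e f g h
  ─────────────────
8│♜ ♞ ♝ · ♚ · ♞ ♜│8
7│· ♟ · · ♟ · · ♟│7
6│· · ♟ ♟ · · ♟ ♝│6
5│♟ ♛ · · · ♟ · ·│5
4│· · ♙ · · · · ·│4
3│♘ ♕ · · · · ♙ ·│3
2│♙ ♗ · ♙ ♙ ♙ · ♙│2
1│♖ · · · ♔ ♗ ♘ ♖│1
  ─────────────────
  a b c d e f g h


15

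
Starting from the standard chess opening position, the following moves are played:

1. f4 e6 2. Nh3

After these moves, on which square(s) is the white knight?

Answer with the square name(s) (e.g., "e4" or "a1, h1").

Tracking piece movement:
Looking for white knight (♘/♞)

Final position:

  a b c d e f g h
  ─────────────────
8│♜ ♞ ♝ ♛ ♚ ♝ ♞ ♜│8
7│♟ ♟ ♟ ♟ · ♟ ♟ ♟│7
6│· · · · ♟ · · ·│6
5│· · · · · · · ·│5
4│· · · · · ♙ · ·│4
3│· · · · · · · ♘│3
2│♙ ♙ ♙ ♙ ♙ · ♙ ♙│2
1│♖ ♘ ♗ ♕ ♔ ♗ · ♖│1
  ─────────────────
  a b c d e f g h


b1, h3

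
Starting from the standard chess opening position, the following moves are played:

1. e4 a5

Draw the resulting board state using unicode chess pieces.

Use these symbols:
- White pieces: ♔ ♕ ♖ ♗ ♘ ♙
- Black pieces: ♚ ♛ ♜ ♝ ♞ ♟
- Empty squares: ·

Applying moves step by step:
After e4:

♜ ♞ ♝ ♛ ♚ ♝ ♞ ♜
♟ ♟ ♟ ♟ ♟ ♟ ♟ ♟
· · · · · · · ·
· · · · · · · ·
· · · · ♙ · · ·
· · · · · · · ·
♙ ♙ ♙ ♙ · ♙ ♙ ♙
♖ ♘ ♗ ♕ ♔ ♗ ♘ ♖


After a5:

♜ ♞ ♝ ♛ ♚ ♝ ♞ ♜
· ♟ ♟ ♟ ♟ ♟ ♟ ♟
· · · · · · · ·
♟ · · · · · · ·
· · · · ♙ · · ·
· · · · · · · ·
♙ ♙ ♙ ♙ · ♙ ♙ ♙
♖ ♘ ♗ ♕ ♔ ♗ ♘ ♖



  a b c d e f g h
  ─────────────────
8│♜ ♞ ♝ ♛ ♚ ♝ ♞ ♜│8
7│· ♟ ♟ ♟ ♟ ♟ ♟ ♟│7
6│· · · · · · · ·│6
5│♟ · · · · · · ·│5
4│· · · · ♙ · · ·│4
3│· · · · · · · ·│3
2│♙ ♙ ♙ ♙ · ♙ ♙ ♙│2
1│♖ ♘ ♗ ♕ ♔ ♗ ♘ ♖│1
  ─────────────────
  a b c d e f g h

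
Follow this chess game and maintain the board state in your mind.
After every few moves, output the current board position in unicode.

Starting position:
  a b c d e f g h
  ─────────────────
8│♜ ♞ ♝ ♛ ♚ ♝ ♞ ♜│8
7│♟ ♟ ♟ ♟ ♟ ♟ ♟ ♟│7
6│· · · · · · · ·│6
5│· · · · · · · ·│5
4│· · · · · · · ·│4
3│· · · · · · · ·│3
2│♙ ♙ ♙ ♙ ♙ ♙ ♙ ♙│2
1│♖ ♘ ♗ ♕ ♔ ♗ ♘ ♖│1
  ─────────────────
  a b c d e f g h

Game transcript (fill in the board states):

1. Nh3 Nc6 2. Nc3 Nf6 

  a b c d e f g h
  ─────────────────
8│♜ · ♝ ♛ ♚ ♝ · ♜│8
7│♟ ♟ ♟ ♟ ♟ ♟ ♟ ♟│7
6│· · ♞ · · ♞ · ·│6
5│· · · · · · · ·│5
4│· · · · · · · ·│4
3│· · ♘ · · · · ♘│3
2│♙ ♙ ♙ ♙ ♙ ♙ ♙ ♙│2
1│♖ · ♗ ♕ ♔ ♗ · ♖│1
  ─────────────────
  a b c d e f g h

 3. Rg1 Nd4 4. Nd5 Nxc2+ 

  a b c d e f g h
  ─────────────────
8│♜ · ♝ ♛ ♚ ♝ · ♜│8
7│♟ ♟ ♟ ♟ ♟ ♟ ♟ ♟│7
6│· · · · · ♞ · ·│6
5│· · · ♘ · · · ·│5
4│· · · · · · · ·│4
3│· · · · · · · ♘│3
2│♙ ♙ ♞ ♙ ♙ ♙ ♙ ♙│2
1│♖ · ♗ ♕ ♔ ♗ ♖ ·│1
  ─────────────────
  a b c d e f g h

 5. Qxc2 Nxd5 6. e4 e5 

  a b c d e f g h
  ─────────────────
8│♜ · ♝ ♛ ♚ ♝ · ♜│8
7│♟ ♟ ♟ ♟ · ♟ ♟ ♟│7
6│· · · · · · · ·│6
5│· · · ♞ ♟ · · ·│5
4│· · · · ♙ · · ·│4
3│· · · · · · · ♘│3
2│♙ ♙ ♕ ♙ · ♙ ♙ ♙│2
1│♖ · ♗ · ♔ ♗ ♖ ·│1
  ─────────────────
  a b c d e f g h

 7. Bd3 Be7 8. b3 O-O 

  a b c d e f g h
  ─────────────────
8│♜ · ♝ ♛ · ♜ ♚ ·│8
7│♟ ♟ ♟ ♟ ♝ ♟ ♟ ♟│7
6│· · · · · · · ·│6
5│· · · ♞ ♟ · · ·│5
4│· · · · ♙ · · ·│4
3│· ♙ · ♗ · · · ♘│3
2│♙ · ♕ ♙ · ♙ ♙ ♙│2
1│♖ · ♗ · ♔ · ♖ ·│1
  ─────────────────
  a b c d e f g h

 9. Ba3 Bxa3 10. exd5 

  a b c d e f g h
  ─────────────────
8│♜ · ♝ ♛ · ♜ ♚ ·│8
7│♟ ♟ ♟ ♟ · ♟ ♟ ♟│7
6│· · · · · · · ·│6
5│· · · ♙ ♟ · · ·│5
4│· · · · · · · ·│4
3│♝ ♙ · ♗ · · · ♘│3
2│♙ · ♕ ♙ · ♙ ♙ ♙│2
1│♖ · · · ♔ · ♖ ·│1
  ─────────────────
  a b c d e f g h
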